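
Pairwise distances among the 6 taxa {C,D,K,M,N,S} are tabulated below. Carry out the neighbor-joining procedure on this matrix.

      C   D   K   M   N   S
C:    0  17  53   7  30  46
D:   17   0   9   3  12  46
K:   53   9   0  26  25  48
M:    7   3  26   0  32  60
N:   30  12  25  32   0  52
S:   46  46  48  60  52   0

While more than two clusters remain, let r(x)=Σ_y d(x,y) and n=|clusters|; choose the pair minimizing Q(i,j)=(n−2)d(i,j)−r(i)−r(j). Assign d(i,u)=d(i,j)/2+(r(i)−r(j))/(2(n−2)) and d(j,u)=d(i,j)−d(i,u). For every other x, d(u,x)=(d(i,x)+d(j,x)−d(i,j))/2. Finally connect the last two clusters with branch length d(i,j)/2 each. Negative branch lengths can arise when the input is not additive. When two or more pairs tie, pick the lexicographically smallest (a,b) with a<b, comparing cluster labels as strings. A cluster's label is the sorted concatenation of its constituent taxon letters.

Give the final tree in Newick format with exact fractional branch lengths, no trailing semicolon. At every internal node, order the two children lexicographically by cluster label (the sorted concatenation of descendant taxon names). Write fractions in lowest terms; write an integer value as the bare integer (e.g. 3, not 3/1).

step 1: merge (C,M) at d=7, Q=-253; branch lengths C→53/8, M→3/8; new cluster CM
  updated: d(CM,D)=13/2, d(CM,K)=36, d(CM,N)=55/2, d(CM,S)=99/2
step 2: merge (CM,D) at d=13/2, Q=-347/2; branch lengths CM→131/12, D→-53/12; new cluster CDM
  updated: d(CDM,K)=77/4, d(CDM,N)=33/2, d(CDM,S)=89/2
step 3: merge (CDM,N) at d=33/2, Q=-563/4; branch lengths CDM→79/16, N→185/16; new cluster CDMN
  updated: d(CDMN,K)=111/8, d(CDMN,S)=40
step 4: merge (CDMN,K) at d=111/8, Q=-815/8; branch lengths CDMN→47/16, K→175/16; new cluster CDKMN
  updated: d(CDKMN,S)=593/16
step 5: merge (CDKMN,S) at d=593/16; branch lengths CDKMN→593/32, S→593/32; new cluster CDKMNS
final tree: (((((C:53/8,M:3/8):131/12,D:-53/12):79/16,N:185/16):47/16,K:175/16):593/32,S:593/32)
total length: 1295/16

(((((C:53/8,M:3/8):131/12,D:-53/12):79/16,N:185/16):47/16,K:175/16):593/32,S:593/32)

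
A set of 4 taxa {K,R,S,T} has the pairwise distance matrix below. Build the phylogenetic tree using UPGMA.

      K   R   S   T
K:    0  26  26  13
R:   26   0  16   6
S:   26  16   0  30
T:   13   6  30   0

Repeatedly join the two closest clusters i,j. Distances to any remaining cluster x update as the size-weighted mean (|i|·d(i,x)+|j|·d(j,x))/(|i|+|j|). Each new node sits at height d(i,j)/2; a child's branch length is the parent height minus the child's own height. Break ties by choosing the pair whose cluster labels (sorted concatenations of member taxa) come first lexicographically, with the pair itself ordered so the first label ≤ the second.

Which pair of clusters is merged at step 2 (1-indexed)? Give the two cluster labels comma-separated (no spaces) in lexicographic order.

K,RT

iteration 1: select R,T (d=6); attach at lengths (3, 3); label the merged cluster RT
  updated: d(K,RT)=39/2, d(RT,S)=23
iteration 2: select K,RT (d=39/2); attach at lengths (39/4, 27/4); label the merged cluster KRT
  updated: d(KRT,S)=24
iteration 3: select KRT,S (d=24); attach at lengths (9/4, 12); label the merged cluster KRST
final tree: ((K:39/4,(R:3,T:3):27/4):9/4,S:12)
total length: 147/4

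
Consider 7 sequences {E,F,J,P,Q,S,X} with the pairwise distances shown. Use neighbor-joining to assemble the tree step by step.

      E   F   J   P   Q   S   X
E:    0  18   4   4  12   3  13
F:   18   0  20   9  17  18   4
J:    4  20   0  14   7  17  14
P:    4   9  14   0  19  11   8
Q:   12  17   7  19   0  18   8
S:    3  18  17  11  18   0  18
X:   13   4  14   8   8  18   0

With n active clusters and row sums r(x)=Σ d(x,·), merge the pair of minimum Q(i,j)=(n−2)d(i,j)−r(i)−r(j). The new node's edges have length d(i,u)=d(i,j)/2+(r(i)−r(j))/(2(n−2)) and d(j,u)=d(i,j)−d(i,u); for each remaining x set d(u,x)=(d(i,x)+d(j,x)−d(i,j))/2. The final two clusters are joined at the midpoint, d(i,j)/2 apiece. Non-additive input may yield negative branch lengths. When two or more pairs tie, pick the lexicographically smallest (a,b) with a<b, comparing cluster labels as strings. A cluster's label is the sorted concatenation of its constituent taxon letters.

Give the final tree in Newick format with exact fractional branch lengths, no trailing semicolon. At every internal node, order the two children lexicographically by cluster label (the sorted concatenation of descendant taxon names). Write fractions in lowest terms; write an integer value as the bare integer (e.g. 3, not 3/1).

(((E:-33/16,S:81/16):25/8,((F:41/10,X:-1/10):121/24,P:35/24):13/4):37/16,(J:37/16,Q:75/16):37/16)

iteration 1: select F,X (d=4, Q=-131); attach at lengths (41/10, -1/10); label the merged cluster FX
  updated: d(E,FX)=27/2, d(FX,J)=15, d(FX,P)=13/2, d(FX,Q)=21/2, d(FX,S)=16
iteration 2: select J,Q (d=7, Q=-191/2); attach at lengths (37/16, 75/16); label the merged cluster JQ
  updated: d(E,JQ)=9/2, d(FX,JQ)=37/4, d(JQ,P)=13, d(JQ,S)=14
iteration 3: select FX,P (d=13/2, Q=-241/4); attach at lengths (121/24, 35/24); label the merged cluster FPX
  updated: d(E,FPX)=11/2, d(FPX,JQ)=63/8, d(FPX,S)=41/4
iteration 4: select E,S (d=3, Q=-137/4); attach at lengths (-33/16, 81/16); label the merged cluster ES
  updated: d(ES,FPX)=51/8, d(ES,JQ)=31/4
iteration 5: select ES,FPX (d=51/8, Q=-22); attach at lengths (25/8, 13/4); label the merged cluster EFPSX
  updated: d(EFPSX,JQ)=37/8
iteration 6: select EFPSX,JQ (d=37/8); attach at lengths (37/16, 37/16); label the merged cluster EFJPQSX
final tree: (((E:-33/16,S:81/16):25/8,((F:41/10,X:-1/10):121/24,P:35/24):13/4):37/16,(J:37/16,Q:75/16):37/16)
total length: 63/2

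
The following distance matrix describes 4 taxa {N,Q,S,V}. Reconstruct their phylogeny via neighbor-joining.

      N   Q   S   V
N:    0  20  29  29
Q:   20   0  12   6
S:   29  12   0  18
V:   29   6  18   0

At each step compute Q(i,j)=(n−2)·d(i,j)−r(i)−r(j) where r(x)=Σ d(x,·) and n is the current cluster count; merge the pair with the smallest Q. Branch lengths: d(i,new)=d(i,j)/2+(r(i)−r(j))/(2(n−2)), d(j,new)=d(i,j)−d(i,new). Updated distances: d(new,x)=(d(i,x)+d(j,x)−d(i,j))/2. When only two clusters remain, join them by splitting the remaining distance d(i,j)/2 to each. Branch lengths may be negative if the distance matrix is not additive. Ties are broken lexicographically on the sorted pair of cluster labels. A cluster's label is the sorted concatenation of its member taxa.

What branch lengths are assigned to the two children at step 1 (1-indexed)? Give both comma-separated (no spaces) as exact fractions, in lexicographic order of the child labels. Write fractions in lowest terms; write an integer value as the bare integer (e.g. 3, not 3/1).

1. join N+S (d=29, Q=-79) ⇒ NS; edges |N|=77/4, |S|=39/4
  updated: d(NS,Q)=3/2, d(NS,V)=9
2. join NS+Q (d=3/2, Q=-33/2) ⇒ NQS; edges |NS|=9/4, |Q|=-3/4
  updated: d(NQS,V)=27/4
3. join NQS+V (d=27/4) ⇒ NQSV; edges |NQS|=27/8, |V|=27/8
final tree: (((N:77/4,S:39/4):9/4,Q:-3/4):27/8,V:27/8)
total length: 149/4

77/4,39/4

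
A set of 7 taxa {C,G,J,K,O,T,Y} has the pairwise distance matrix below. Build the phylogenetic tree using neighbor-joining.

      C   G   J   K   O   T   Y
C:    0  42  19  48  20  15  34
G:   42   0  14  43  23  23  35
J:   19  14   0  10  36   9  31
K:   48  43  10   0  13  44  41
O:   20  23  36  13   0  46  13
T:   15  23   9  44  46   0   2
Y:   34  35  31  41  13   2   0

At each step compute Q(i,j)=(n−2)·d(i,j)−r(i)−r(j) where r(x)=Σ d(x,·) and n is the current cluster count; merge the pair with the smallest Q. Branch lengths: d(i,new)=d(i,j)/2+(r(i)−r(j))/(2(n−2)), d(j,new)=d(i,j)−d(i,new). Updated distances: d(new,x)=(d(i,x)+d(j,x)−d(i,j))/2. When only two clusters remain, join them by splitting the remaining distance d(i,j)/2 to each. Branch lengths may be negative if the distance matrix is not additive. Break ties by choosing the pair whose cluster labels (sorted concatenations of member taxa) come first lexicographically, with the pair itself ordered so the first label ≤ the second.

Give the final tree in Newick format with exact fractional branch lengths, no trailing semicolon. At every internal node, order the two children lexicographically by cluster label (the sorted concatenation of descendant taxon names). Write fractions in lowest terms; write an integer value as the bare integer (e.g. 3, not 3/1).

((((C:167/12,(T:-27/8,Y:43/8):115/12):5,(K:113/10,O:17/10):45/4):13/4,G:27/2):1/4,J:1/4)

iteration 1: select K,O (d=13, Q=-285); attach at lengths (113/10, 17/10); label the merged cluster KO
  updated: d(C,KO)=55/2, d(G,KO)=53/2, d(J,KO)=33/2, d(KO,T)=77/2, d(KO,Y)=41/2
iteration 2: select T,Y (d=2, Q=-202); attach at lengths (-27/8, 43/8); label the merged cluster TY
  updated: d(C,TY)=47/2, d(G,TY)=28, d(J,TY)=19, d(KO,TY)=57/2
iteration 3: select C,TY (d=47/2, Q=-281/2); attach at lengths (167/12, 115/12); label the merged cluster CTY
  updated: d(CTY,G)=93/4, d(CTY,J)=29/4, d(CTY,KO)=65/4
iteration 4: select CTY,KO (d=65/4, Q=-147/2); attach at lengths (5, 45/4); label the merged cluster CKOTY
  updated: d(CKOTY,G)=67/4, d(CKOTY,J)=15/4
iteration 5: select CKOTY,G (d=67/4, Q=-69/2); attach at lengths (13/4, 27/2); label the merged cluster CGKOTY
  updated: d(CGKOTY,J)=1/2
iteration 6: select CGKOTY,J (d=1/2); attach at lengths (1/4, 1/4); label the merged cluster CGJKOTY
final tree: ((((C:167/12,(T:-27/8,Y:43/8):115/12):5,(K:113/10,O:17/10):45/4):13/4,G:27/2):1/4,J:1/4)
total length: 72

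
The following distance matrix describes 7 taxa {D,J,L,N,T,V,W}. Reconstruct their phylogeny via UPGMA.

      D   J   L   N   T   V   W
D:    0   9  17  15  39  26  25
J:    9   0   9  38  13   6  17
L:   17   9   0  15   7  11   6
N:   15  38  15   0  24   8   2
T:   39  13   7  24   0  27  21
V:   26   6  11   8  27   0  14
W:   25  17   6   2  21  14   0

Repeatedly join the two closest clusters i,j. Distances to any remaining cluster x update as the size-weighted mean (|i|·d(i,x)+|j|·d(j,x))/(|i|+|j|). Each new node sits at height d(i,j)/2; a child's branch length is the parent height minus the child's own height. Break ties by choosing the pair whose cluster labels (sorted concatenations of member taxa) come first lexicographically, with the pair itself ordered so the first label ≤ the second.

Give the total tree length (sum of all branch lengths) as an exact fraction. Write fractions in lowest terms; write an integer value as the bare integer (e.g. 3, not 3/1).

1. join N+W (d=2) ⇒ NW; edges |N|=1, |W|=1
  updated: d(D,NW)=20, d(J,NW)=55/2, d(L,NW)=21/2, d(NW,T)=45/2, d(NW,V)=11
2. join J+V (d=6) ⇒ JV; edges |J|=3, |V|=3
  updated: d(D,JV)=35/2, d(JV,L)=10, d(JV,NW)=77/4, d(JV,T)=20
3. join L+T (d=7) ⇒ LT; edges |L|=7/2, |T|=7/2
  updated: d(D,LT)=28, d(JV,LT)=15, d(LT,NW)=33/2
4. join JV+LT (d=15) ⇒ JLTV; edges |JV|=9/2, |LT|=4
  updated: d(D,JLTV)=91/4, d(JLTV,NW)=143/8
5. join JLTV+NW (d=143/8) ⇒ JLNTVW; edges |JLTV|=23/16, |NW|=127/16
  updated: d(D,JLNTVW)=131/6
6. join D+JLNTVW (d=131/6) ⇒ DJLNTVW; edges |D|=131/12, |JLNTVW|=95/48
final tree: (D:131/12,(((J:3,V:3):9/2,(L:7/2,T:7/2):4):23/16,(N:1,W:1):127/16):95/48)
total length: 2197/48

2197/48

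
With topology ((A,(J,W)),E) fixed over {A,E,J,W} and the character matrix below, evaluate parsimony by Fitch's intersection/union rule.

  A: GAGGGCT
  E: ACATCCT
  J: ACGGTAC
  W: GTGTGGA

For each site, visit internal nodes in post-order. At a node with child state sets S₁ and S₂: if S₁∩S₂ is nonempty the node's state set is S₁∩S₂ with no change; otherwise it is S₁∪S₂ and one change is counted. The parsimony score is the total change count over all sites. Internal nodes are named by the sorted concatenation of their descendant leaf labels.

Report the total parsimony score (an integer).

13

site 0, node JW: J={A} ∪ W={G} → {A,G} (+1)
site 0, node AJW: A={G} ∩ JW={A,G} → {G} (+0)
site 0, node AEJW: AJW={G} ∪ E={A} → {A,G} (+1)
site 1, node JW: J={C} ∪ W={T} → {C,T} (+1)
site 1, node AJW: A={A} ∪ JW={C,T} → {A,C,T} (+1)
site 1, node AEJW: AJW={A,C,T} ∩ E={C} → {C} (+0)
site 2, node JW: J={G} ∩ W={G} → {G} (+0)
site 2, node AJW: A={G} ∩ JW={G} → {G} (+0)
site 2, node AEJW: AJW={G} ∪ E={A} → {A,G} (+1)
site 3, node JW: J={G} ∪ W={T} → {G,T} (+1)
site 3, node AJW: A={G} ∩ JW={G,T} → {G} (+0)
site 3, node AEJW: AJW={G} ∪ E={T} → {G,T} (+1)
site 4, node JW: J={T} ∪ W={G} → {G,T} (+1)
site 4, node AJW: A={G} ∩ JW={G,T} → {G} (+0)
site 4, node AEJW: AJW={G} ∪ E={C} → {C,G} (+1)
site 5, node JW: J={A} ∪ W={G} → {A,G} (+1)
site 5, node AJW: A={C} ∪ JW={A,G} → {A,C,G} (+1)
site 5, node AEJW: AJW={A,C,G} ∩ E={C} → {C} (+0)
site 6, node JW: J={C} ∪ W={A} → {A,C} (+1)
site 6, node AJW: A={T} ∪ JW={A,C} → {A,C,T} (+1)
site 6, node AEJW: AJW={A,C,T} ∩ E={T} → {T} (+0)
per-site changes: [2, 2, 1, 2, 2, 2, 2]; total = 13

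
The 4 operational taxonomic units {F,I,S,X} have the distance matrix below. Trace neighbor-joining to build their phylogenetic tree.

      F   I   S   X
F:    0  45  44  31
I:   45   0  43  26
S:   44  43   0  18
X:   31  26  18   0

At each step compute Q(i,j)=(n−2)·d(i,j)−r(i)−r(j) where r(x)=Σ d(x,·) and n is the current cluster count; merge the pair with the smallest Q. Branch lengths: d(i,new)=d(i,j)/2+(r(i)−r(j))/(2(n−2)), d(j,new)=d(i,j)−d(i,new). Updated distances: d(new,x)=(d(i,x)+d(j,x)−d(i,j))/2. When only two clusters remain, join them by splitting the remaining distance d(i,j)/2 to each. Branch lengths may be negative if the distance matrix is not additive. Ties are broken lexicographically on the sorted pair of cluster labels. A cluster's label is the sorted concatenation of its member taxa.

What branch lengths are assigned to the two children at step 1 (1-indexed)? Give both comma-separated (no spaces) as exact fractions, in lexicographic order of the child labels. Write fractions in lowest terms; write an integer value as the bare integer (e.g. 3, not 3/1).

1. join F+I (d=45, Q=-144) ⇒ FI; edges |F|=24, |I|=21
  updated: d(FI,S)=21, d(FI,X)=6
2. join FI+S (d=21, Q=-45) ⇒ FIS; edges |FI|=9/2, |S|=33/2
  updated: d(FIS,X)=3/2
3. join FIS+X (d=3/2) ⇒ FISX; edges |FIS|=3/4, |X|=3/4
final tree: (((F:24,I:21):9/2,S:33/2):3/4,X:3/4)
total length: 135/2

24,21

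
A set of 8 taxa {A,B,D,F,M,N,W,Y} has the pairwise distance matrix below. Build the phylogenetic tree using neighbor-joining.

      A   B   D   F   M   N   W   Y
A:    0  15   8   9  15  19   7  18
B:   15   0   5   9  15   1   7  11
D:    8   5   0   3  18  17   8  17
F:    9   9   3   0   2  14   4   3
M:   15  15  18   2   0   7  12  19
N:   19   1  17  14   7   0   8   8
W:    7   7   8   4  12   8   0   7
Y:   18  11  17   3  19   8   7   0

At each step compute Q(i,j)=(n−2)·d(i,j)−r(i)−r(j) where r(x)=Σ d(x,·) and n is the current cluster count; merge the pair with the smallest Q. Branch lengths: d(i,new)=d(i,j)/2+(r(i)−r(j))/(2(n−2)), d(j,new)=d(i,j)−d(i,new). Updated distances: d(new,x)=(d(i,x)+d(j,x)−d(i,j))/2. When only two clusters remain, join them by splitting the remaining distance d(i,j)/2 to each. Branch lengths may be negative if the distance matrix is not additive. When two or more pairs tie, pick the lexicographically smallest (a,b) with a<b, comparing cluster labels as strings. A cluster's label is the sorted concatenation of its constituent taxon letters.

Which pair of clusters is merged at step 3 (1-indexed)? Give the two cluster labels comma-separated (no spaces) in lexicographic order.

A,D

1. join B+N (d=1, Q=-131) ⇒ BN; edges |B|=-5/12, |N|=17/12
  updated: d(A,BN)=33/2, d(BN,D)=21/2, d(BN,F)=11, d(BN,M)=21/2, d(BN,W)=7, d(BN,Y)=9
2. join F+M (d=2, Q=-197/2) ⇒ FM; edges |F|=-69/20, |M|=109/20
  updated: d(A,FM)=11, d(BN,FM)=39/4, d(D,FM)=19/2, d(FM,W)=7, d(FM,Y)=10
3. join A+D (d=8, Q=-163/2) ⇒ AD; edges |A|=79/16, |D|=49/16
  updated: d(AD,BN)=19/2, d(AD,FM)=25/4, d(AD,W)=7/2, d(AD,Y)=27/2
4. join BN+Y (d=9, Q=-191/4) ⇒ BNY; edges |BN|=91/24, |Y|=125/24
  updated: d(AD,BNY)=7, d(BNY,FM)=43/8, d(BNY,W)=5/2
5. join AD+FM (d=25/4, Q=-183/8) ⇒ ADFM; edges |AD|=85/32, |FM|=115/32
  updated: d(ADFM,BNY)=49/16, d(ADFM,W)=17/8
6. join ADFM+BNY (d=49/16, Q=-123/16) ⇒ ABDFMNY; edges |ADFM|=43/32, |BNY|=55/32
  updated: d(ABDFMNY,W)=25/32
7. join ABDFMNY+W (d=25/32) ⇒ ABDFMNWY; edges |ABDFMNY|=25/64, |W|=25/64
final tree: ((((A:79/16,D:49/16):85/32,(F:-69/20,M:109/20):115/32):43/32,((B:-5/12,N:17/12):91/24,Y:125/24):55/32):25/64,W:25/64)
total length: 963/32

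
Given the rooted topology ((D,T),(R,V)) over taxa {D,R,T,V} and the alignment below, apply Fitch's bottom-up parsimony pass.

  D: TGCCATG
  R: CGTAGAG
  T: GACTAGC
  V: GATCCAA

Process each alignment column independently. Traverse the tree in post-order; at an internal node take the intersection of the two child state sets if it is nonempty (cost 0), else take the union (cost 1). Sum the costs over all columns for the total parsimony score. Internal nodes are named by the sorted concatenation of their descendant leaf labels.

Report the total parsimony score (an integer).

DT@0: {T} ∪ {G} = {G,T} (union, +1)
RV@0: {C} ∪ {G} = {C,G} (union, +1)
DRTV@0: {G,T} ∩ {C,G} = {G} (intersection, +0)
DT@1: {G} ∪ {A} = {A,G} (union, +1)
RV@1: {G} ∪ {A} = {A,G} (union, +1)
DRTV@1: {A,G} ∩ {A,G} = {A,G} (intersection, +0)
DT@2: {C} ∩ {C} = {C} (intersection, +0)
RV@2: {T} ∩ {T} = {T} (intersection, +0)
DRTV@2: {C} ∪ {T} = {C,T} (union, +1)
DT@3: {C} ∪ {T} = {C,T} (union, +1)
RV@3: {A} ∪ {C} = {A,C} (union, +1)
DRTV@3: {C,T} ∩ {A,C} = {C} (intersection, +0)
DT@4: {A} ∩ {A} = {A} (intersection, +0)
RV@4: {G} ∪ {C} = {C,G} (union, +1)
DRTV@4: {A} ∪ {C,G} = {A,C,G} (union, +1)
DT@5: {T} ∪ {G} = {G,T} (union, +1)
RV@5: {A} ∩ {A} = {A} (intersection, +0)
DRTV@5: {G,T} ∪ {A} = {A,G,T} (union, +1)
DT@6: {G} ∪ {C} = {C,G} (union, +1)
RV@6: {G} ∪ {A} = {A,G} (union, +1)
DRTV@6: {C,G} ∩ {A,G} = {G} (intersection, +0)
per-site changes: [2, 2, 1, 2, 2, 2, 2]; total = 13

13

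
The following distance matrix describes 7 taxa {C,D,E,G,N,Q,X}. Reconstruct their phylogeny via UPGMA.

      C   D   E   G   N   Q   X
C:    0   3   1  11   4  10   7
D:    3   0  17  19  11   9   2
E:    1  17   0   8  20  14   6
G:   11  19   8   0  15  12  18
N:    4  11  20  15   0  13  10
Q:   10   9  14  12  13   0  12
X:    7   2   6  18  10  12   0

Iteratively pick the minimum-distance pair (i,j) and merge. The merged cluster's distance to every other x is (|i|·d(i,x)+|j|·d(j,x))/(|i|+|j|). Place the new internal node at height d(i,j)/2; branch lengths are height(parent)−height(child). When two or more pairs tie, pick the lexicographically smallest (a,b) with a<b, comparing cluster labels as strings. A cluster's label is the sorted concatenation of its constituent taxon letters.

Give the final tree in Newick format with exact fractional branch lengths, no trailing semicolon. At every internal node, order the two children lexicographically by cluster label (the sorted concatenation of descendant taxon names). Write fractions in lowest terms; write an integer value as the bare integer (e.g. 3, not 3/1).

(((((C:1/2,E:1/2):29/8,(D:1,X:1):25/8):3/2,N:45/8):7/40,Q:29/5):67/60,G:83/12)

step 1: merge (C,E) at d=1; branch lengths C→1/2, E→1/2; new cluster CE
  updated: d(CE,D)=10, d(CE,G)=19/2, d(CE,N)=12, d(CE,Q)=12, d(CE,X)=13/2
step 2: merge (D,X) at d=2; branch lengths D→1, X→1; new cluster DX
  updated: d(CE,DX)=33/4, d(DX,G)=37/2, d(DX,N)=21/2, d(DX,Q)=21/2
step 3: merge (CE,DX) at d=33/4; branch lengths CE→29/8, DX→25/8; new cluster CDEX
  updated: d(CDEX,G)=14, d(CDEX,N)=45/4, d(CDEX,Q)=45/4
step 4: merge (CDEX,N) at d=45/4; branch lengths CDEX→3/2, N→45/8; new cluster CDENX
  updated: d(CDENX,G)=71/5, d(CDENX,Q)=58/5
step 5: merge (CDENX,Q) at d=58/5; branch lengths CDENX→7/40, Q→29/5; new cluster CDENQX
  updated: d(CDENQX,G)=83/6
step 6: merge (CDENQX,G) at d=83/6; branch lengths CDENQX→67/60, G→83/12; new cluster CDEGNQX
final tree: (((((C:1/2,E:1/2):29/8,(D:1,X:1):25/8):3/2,N:45/8):7/40,Q:29/5):67/60,G:83/12)
total length: 1853/60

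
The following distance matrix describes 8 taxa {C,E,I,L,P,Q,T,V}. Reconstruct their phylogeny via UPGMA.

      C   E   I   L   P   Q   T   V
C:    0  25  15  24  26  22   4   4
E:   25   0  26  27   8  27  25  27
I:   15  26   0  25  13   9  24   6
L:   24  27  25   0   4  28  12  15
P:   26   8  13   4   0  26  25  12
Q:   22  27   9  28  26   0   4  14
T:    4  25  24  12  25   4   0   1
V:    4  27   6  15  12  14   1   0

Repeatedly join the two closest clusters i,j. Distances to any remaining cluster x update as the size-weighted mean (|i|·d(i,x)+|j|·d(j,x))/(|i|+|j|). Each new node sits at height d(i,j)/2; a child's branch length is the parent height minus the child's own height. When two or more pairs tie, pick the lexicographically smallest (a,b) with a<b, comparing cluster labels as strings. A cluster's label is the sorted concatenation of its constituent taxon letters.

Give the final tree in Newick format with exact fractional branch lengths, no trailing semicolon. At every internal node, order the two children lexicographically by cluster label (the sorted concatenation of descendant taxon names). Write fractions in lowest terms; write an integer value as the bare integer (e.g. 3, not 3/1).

(((C:2,(T:1/2,V:1/2):3/2):61/12,(I:9/2,Q:9/2):31/12):247/60,(E:35/4,(L:2,P:2):27/4):49/20)

step 1: merge (T,V) at d=1; branch lengths T→1/2, V→1/2; new cluster TV
  updated: d(C,TV)=4, d(E,TV)=26, d(I,TV)=15, d(L,TV)=27/2, d(P,TV)=37/2, d(Q,TV)=9
step 2: merge (C,TV) at d=4; branch lengths C→2, TV→3/2; new cluster CTV
  updated: d(CTV,E)=77/3, d(CTV,I)=15, d(CTV,L)=17, d(CTV,P)=21, d(CTV,Q)=40/3
step 3: merge (L,P) at d=4; branch lengths L→2, P→2; new cluster LP
  updated: d(CTV,LP)=19, d(E,LP)=35/2, d(I,LP)=19, d(LP,Q)=27
step 4: merge (I,Q) at d=9; branch lengths I→9/2, Q→9/2; new cluster IQ
  updated: d(CTV,IQ)=85/6, d(E,IQ)=53/2, d(IQ,LP)=23
step 5: merge (CTV,IQ) at d=85/6; branch lengths CTV→61/12, IQ→31/12; new cluster CIQTV
  updated: d(CIQTV,E)=26, d(CIQTV,LP)=103/5
step 6: merge (E,LP) at d=35/2; branch lengths E→35/4, LP→27/4; new cluster ELP
  updated: d(CIQTV,ELP)=112/5
step 7: merge (CIQTV,ELP) at d=112/5; branch lengths CIQTV→247/60, ELP→49/20; new cluster CEILPQTV
final tree: (((C:2,(T:1/2,V:1/2):3/2):61/12,(I:9/2,Q:9/2):31/12):247/60,(E:35/4,(L:2,P:2):27/4):49/20)
total length: 1417/30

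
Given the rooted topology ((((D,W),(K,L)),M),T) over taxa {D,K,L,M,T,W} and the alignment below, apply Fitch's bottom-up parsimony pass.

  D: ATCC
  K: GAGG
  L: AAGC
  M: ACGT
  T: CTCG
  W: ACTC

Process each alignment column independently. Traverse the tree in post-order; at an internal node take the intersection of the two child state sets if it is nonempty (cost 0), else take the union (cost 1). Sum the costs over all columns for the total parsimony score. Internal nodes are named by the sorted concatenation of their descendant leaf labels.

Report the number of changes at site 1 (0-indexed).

3

DW@0: {A} ∩ {A} = {A} (intersection, +0)
KL@0: {G} ∪ {A} = {A,G} (union, +1)
DKLW@0: {A} ∩ {A,G} = {A} (intersection, +0)
DKLMW@0: {A} ∩ {A} = {A} (intersection, +0)
DKLMTW@0: {A} ∪ {C} = {A,C} (union, +1)
DW@1: {T} ∪ {C} = {C,T} (union, +1)
KL@1: {A} ∩ {A} = {A} (intersection, +0)
DKLW@1: {C,T} ∪ {A} = {A,C,T} (union, +1)
DKLMW@1: {A,C,T} ∩ {C} = {C} (intersection, +0)
DKLMTW@1: {C} ∪ {T} = {C,T} (union, +1)
DW@2: {C} ∪ {T} = {C,T} (union, +1)
KL@2: {G} ∩ {G} = {G} (intersection, +0)
DKLW@2: {C,T} ∪ {G} = {C,G,T} (union, +1)
DKLMW@2: {C,G,T} ∩ {G} = {G} (intersection, +0)
DKLMTW@2: {G} ∪ {C} = {C,G} (union, +1)
DW@3: {C} ∩ {C} = {C} (intersection, +0)
KL@3: {G} ∪ {C} = {C,G} (union, +1)
DKLW@3: {C} ∩ {C,G} = {C} (intersection, +0)
DKLMW@3: {C} ∪ {T} = {C,T} (union, +1)
DKLMTW@3: {C,T} ∪ {G} = {C,G,T} (union, +1)
per-site changes: [2, 3, 3, 3]; total = 11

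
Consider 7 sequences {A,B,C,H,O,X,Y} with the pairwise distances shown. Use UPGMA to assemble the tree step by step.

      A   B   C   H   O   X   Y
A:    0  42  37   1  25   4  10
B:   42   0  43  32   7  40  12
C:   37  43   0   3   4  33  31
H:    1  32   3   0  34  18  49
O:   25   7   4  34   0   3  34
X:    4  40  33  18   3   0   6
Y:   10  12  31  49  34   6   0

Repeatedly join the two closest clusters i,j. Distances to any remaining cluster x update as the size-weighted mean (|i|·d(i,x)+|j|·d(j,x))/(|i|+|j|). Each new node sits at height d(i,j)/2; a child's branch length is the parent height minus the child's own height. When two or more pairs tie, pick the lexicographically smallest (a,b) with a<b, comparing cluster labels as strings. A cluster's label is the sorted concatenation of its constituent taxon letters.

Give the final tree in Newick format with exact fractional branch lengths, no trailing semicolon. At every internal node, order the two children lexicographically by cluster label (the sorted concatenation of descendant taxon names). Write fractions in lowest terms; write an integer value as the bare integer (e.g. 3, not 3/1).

step 1: merge (A,H) at d=1; branch lengths A→1/2, H→1/2; new cluster AH
  updated: d(AH,B)=37, d(AH,C)=20, d(AH,O)=59/2, d(AH,X)=11, d(AH,Y)=59/2
step 2: merge (O,X) at d=3; branch lengths O→3/2, X→3/2; new cluster OX
  updated: d(AH,OX)=81/4, d(B,OX)=47/2, d(C,OX)=37/2, d(OX,Y)=20
step 3: merge (B,Y) at d=12; branch lengths B→6, Y→6; new cluster BY
  updated: d(AH,BY)=133/4, d(BY,C)=37, d(BY,OX)=87/4
step 4: merge (C,OX) at d=37/2; branch lengths C→37/4, OX→31/4; new cluster COX
  updated: d(AH,COX)=121/6, d(BY,COX)=161/6
step 5: merge (AH,COX) at d=121/6; branch lengths AH→115/12, COX→5/6; new cluster ACHOX
  updated: d(ACHOX,BY)=147/5
step 6: merge (ACHOX,BY) at d=147/5; branch lengths ACHOX→277/60, BY→87/10; new cluster ABCHOXY
final tree: (((A:1/2,H:1/2):115/12,(C:37/4,(O:3/2,X:3/2):31/4):5/6):277/60,(B:6,Y:6):87/10)
total length: 851/15

(((A:1/2,H:1/2):115/12,(C:37/4,(O:3/2,X:3/2):31/4):5/6):277/60,(B:6,Y:6):87/10)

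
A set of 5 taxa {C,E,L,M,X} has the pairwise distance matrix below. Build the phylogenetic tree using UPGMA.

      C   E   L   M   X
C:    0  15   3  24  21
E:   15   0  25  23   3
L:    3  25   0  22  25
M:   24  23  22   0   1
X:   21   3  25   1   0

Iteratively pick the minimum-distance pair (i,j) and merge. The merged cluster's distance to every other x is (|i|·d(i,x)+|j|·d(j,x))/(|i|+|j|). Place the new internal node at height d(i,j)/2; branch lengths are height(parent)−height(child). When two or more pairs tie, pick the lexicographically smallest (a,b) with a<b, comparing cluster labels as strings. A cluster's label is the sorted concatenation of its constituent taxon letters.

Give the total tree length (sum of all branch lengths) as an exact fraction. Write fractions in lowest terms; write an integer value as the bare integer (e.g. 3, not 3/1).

61/2

1. join M+X (d=1) ⇒ MX; edges |M|=1/2, |X|=1/2
  updated: d(C,MX)=45/2, d(E,MX)=13, d(L,MX)=47/2
2. join C+L (d=3) ⇒ CL; edges |C|=3/2, |L|=3/2
  updated: d(CL,E)=20, d(CL,MX)=23
3. join E+MX (d=13) ⇒ EMX; edges |E|=13/2, |MX|=6
  updated: d(CL,EMX)=22
4. join CL+EMX (d=22) ⇒ CELMX; edges |CL|=19/2, |EMX|=9/2
final tree: ((C:3/2,L:3/2):19/2,(E:13/2,(M:1/2,X:1/2):6):9/2)
total length: 61/2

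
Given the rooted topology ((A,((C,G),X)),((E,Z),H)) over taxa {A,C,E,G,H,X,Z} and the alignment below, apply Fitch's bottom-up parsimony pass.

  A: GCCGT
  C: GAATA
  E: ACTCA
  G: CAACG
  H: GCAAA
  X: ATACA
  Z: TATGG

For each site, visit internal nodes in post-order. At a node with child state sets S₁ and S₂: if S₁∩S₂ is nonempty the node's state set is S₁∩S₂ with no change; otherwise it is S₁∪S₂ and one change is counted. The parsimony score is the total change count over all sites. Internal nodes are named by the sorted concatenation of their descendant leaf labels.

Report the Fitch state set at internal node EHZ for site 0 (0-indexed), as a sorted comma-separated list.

site 0, node CG: C={G} ∪ G={C} → {C,G} (+1)
site 0, node CGX: CG={C,G} ∪ X={A} → {A,C,G} (+1)
site 0, node ACGX: A={G} ∩ CGX={A,C,G} → {G} (+0)
site 0, node EZ: E={A} ∪ Z={T} → {A,T} (+1)
site 0, node EHZ: EZ={A,T} ∪ H={G} → {A,G,T} (+1)
site 0, node ACEGHXZ: ACGX={G} ∩ EHZ={A,G,T} → {G} (+0)
site 1, node CG: C={A} ∩ G={A} → {A} (+0)
site 1, node CGX: CG={A} ∪ X={T} → {A,T} (+1)
site 1, node ACGX: A={C} ∪ CGX={A,T} → {A,C,T} (+1)
site 1, node EZ: E={C} ∪ Z={A} → {A,C} (+1)
site 1, node EHZ: EZ={A,C} ∩ H={C} → {C} (+0)
site 1, node ACEGHXZ: ACGX={A,C,T} ∩ EHZ={C} → {C} (+0)
site 2, node CG: C={A} ∩ G={A} → {A} (+0)
site 2, node CGX: CG={A} ∩ X={A} → {A} (+0)
site 2, node ACGX: A={C} ∪ CGX={A} → {A,C} (+1)
site 2, node EZ: E={T} ∩ Z={T} → {T} (+0)
site 2, node EHZ: EZ={T} ∪ H={A} → {A,T} (+1)
site 2, node ACEGHXZ: ACGX={A,C} ∩ EHZ={A,T} → {A} (+0)
site 3, node CG: C={T} ∪ G={C} → {C,T} (+1)
site 3, node CGX: CG={C,T} ∩ X={C} → {C} (+0)
site 3, node ACGX: A={G} ∪ CGX={C} → {C,G} (+1)
site 3, node EZ: E={C} ∪ Z={G} → {C,G} (+1)
site 3, node EHZ: EZ={C,G} ∪ H={A} → {A,C,G} (+1)
site 3, node ACEGHXZ: ACGX={C,G} ∩ EHZ={A,C,G} → {C,G} (+0)
site 4, node CG: C={A} ∪ G={G} → {A,G} (+1)
site 4, node CGX: CG={A,G} ∩ X={A} → {A} (+0)
site 4, node ACGX: A={T} ∪ CGX={A} → {A,T} (+1)
site 4, node EZ: E={A} ∪ Z={G} → {A,G} (+1)
site 4, node EHZ: EZ={A,G} ∩ H={A} → {A} (+0)
site 4, node ACEGHXZ: ACGX={A,T} ∩ EHZ={A} → {A} (+0)
per-site changes: [4, 3, 2, 4, 3]; total = 16

A,G,T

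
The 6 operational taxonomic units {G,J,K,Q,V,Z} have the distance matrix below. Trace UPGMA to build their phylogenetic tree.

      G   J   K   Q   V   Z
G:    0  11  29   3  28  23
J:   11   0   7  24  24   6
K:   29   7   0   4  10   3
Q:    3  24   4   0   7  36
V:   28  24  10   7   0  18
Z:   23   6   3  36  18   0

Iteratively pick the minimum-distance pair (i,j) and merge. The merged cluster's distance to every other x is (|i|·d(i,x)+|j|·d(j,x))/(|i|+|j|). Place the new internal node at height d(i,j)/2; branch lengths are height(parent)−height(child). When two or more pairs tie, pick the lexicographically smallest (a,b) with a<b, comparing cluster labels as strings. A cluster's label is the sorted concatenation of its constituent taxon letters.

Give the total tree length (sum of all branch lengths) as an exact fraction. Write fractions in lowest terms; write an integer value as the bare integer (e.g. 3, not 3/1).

211/6

step 1: merge (G,Q) at d=3; branch lengths G→3/2, Q→3/2; new cluster GQ
  updated: d(GQ,J)=35/2, d(GQ,K)=33/2, d(GQ,V)=35/2, d(GQ,Z)=59/2
step 2: merge (K,Z) at d=3; branch lengths K→3/2, Z→3/2; new cluster KZ
  updated: d(GQ,KZ)=23, d(J,KZ)=13/2, d(KZ,V)=14
step 3: merge (J,KZ) at d=13/2; branch lengths J→13/4, KZ→7/4; new cluster JKZ
  updated: d(GQ,JKZ)=127/6, d(JKZ,V)=52/3
step 4: merge (JKZ,V) at d=52/3; branch lengths JKZ→65/12, V→26/3; new cluster JKVZ
  updated: d(GQ,JKVZ)=81/4
step 5: merge (GQ,JKVZ) at d=81/4; branch lengths GQ→69/8, JKVZ→35/24; new cluster GJKQVZ
final tree: ((G:3/2,Q:3/2):69/8,((J:13/4,(K:3/2,Z:3/2):7/4):65/12,V:26/3):35/24)
total length: 211/6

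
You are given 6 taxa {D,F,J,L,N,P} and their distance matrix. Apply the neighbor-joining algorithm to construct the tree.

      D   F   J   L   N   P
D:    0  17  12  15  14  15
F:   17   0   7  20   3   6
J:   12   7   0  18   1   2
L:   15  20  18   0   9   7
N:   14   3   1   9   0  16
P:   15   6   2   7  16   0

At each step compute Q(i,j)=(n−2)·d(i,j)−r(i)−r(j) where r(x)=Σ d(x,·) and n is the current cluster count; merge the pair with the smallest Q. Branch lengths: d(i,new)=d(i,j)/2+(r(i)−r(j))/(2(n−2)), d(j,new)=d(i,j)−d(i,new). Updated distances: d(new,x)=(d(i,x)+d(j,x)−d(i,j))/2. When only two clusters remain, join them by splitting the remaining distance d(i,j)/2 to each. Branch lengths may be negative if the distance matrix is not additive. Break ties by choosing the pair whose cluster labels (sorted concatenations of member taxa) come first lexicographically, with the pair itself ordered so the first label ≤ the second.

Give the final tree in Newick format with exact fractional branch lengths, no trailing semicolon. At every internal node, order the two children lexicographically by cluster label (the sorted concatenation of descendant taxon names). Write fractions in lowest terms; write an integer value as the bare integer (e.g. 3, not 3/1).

((((D:35/4,(L:51/8,P:5/8):11/4):49/16,J:7/16):33/16,F:55/16):-7/32,N:-7/32)

1. join L+P (d=7, Q=-87) ⇒ LP; edges |L|=51/8, |P|=5/8
  updated: d(D,LP)=23/2, d(F,LP)=19/2, d(J,LP)=13/2, d(LP,N)=9
2. join D+LP (d=23/2, Q=-113/2) ⇒ DLP; edges |D|=35/4, |LP|=11/4
  updated: d(DLP,F)=15/2, d(DLP,J)=7/2, d(DLP,N)=23/4
3. join DLP+J (d=7/2, Q=-85/4) ⇒ DJLP; edges |DLP|=49/16, |J|=7/16
  updated: d(DJLP,F)=11/2, d(DJLP,N)=13/8
4. join DJLP+F (d=11/2, Q=-81/8) ⇒ DFJLP; edges |DJLP|=33/16, |F|=55/16
  updated: d(DFJLP,N)=-7/16
5. join DFJLP+N (d=-7/16) ⇒ DFJLNP; edges |DFJLP|=-7/32, |N|=-7/32
final tree: ((((D:35/4,(L:51/8,P:5/8):11/4):49/16,J:7/16):33/16,F:55/16):-7/32,N:-7/32)
total length: 433/16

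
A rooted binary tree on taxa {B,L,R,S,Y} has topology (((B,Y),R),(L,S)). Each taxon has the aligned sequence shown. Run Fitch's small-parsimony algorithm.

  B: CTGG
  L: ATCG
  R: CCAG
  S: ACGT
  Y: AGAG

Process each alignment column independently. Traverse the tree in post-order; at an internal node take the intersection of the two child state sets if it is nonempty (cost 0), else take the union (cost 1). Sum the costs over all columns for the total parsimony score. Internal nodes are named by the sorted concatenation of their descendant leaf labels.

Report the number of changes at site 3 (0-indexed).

BY@0: {C} ∪ {A} = {A,C} (union, +1)
BRY@0: {A,C} ∩ {C} = {C} (intersection, +0)
LS@0: {A} ∩ {A} = {A} (intersection, +0)
BLRSY@0: {C} ∪ {A} = {A,C} (union, +1)
BY@1: {T} ∪ {G} = {G,T} (union, +1)
BRY@1: {G,T} ∪ {C} = {C,G,T} (union, +1)
LS@1: {T} ∪ {C} = {C,T} (union, +1)
BLRSY@1: {C,G,T} ∩ {C,T} = {C,T} (intersection, +0)
BY@2: {G} ∪ {A} = {A,G} (union, +1)
BRY@2: {A,G} ∩ {A} = {A} (intersection, +0)
LS@2: {C} ∪ {G} = {C,G} (union, +1)
BLRSY@2: {A} ∪ {C,G} = {A,C,G} (union, +1)
BY@3: {G} ∩ {G} = {G} (intersection, +0)
BRY@3: {G} ∩ {G} = {G} (intersection, +0)
LS@3: {G} ∪ {T} = {G,T} (union, +1)
BLRSY@3: {G} ∩ {G,T} = {G} (intersection, +0)
per-site changes: [2, 3, 3, 1]; total = 9

1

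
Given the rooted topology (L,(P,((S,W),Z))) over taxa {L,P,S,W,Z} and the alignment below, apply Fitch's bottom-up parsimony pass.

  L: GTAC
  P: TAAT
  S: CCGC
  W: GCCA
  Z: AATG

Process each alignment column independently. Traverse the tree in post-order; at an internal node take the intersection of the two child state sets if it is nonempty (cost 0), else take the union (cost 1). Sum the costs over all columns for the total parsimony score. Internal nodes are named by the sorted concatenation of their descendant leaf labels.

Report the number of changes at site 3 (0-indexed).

3

[col 0] SW: children S:{C}, W:{G} ∪→ {C,G}; cost 1
[col 0] SWZ: children SW:{C,G}, Z:{A} ∪→ {A,C,G}; cost 1
[col 0] PSWZ: children P:{T}, SWZ:{A,C,G} ∪→ {A,C,G,T}; cost 1
[col 0] LPSWZ: children L:{G}, PSWZ:{A,C,G,T} ∩→ {G}; cost 0
[col 1] SW: children S:{C}, W:{C} ∩→ {C}; cost 0
[col 1] SWZ: children SW:{C}, Z:{A} ∪→ {A,C}; cost 1
[col 1] PSWZ: children P:{A}, SWZ:{A,C} ∩→ {A}; cost 0
[col 1] LPSWZ: children L:{T}, PSWZ:{A} ∪→ {A,T}; cost 1
[col 2] SW: children S:{G}, W:{C} ∪→ {C,G}; cost 1
[col 2] SWZ: children SW:{C,G}, Z:{T} ∪→ {C,G,T}; cost 1
[col 2] PSWZ: children P:{A}, SWZ:{C,G,T} ∪→ {A,C,G,T}; cost 1
[col 2] LPSWZ: children L:{A}, PSWZ:{A,C,G,T} ∩→ {A}; cost 0
[col 3] SW: children S:{C}, W:{A} ∪→ {A,C}; cost 1
[col 3] SWZ: children SW:{A,C}, Z:{G} ∪→ {A,C,G}; cost 1
[col 3] PSWZ: children P:{T}, SWZ:{A,C,G} ∪→ {A,C,G,T}; cost 1
[col 3] LPSWZ: children L:{C}, PSWZ:{A,C,G,T} ∩→ {C}; cost 0
per-site changes: [3, 2, 3, 3]; total = 11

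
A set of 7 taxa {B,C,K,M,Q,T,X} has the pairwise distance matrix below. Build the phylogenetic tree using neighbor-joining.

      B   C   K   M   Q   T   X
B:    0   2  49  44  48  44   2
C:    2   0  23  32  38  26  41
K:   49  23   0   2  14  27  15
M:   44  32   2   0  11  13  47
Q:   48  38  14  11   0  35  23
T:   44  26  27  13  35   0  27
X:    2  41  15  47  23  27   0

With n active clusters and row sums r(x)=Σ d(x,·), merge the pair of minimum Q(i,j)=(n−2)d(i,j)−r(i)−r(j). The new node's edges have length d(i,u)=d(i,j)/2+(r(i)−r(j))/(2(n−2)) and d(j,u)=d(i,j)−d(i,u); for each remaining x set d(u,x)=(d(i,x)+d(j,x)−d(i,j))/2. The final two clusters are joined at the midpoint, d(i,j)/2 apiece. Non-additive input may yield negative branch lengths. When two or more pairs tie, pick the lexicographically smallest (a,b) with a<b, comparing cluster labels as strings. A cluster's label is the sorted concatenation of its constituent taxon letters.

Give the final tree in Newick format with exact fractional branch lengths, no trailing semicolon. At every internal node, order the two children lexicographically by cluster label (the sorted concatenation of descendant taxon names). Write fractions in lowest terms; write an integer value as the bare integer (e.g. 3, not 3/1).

iteration 1: select B,C (d=2, Q=-341); attach at lengths (37/10, -17/10); label the merged cluster BC
  updated: d(BC,K)=35, d(BC,M)=37, d(BC,Q)=42, d(BC,T)=34, d(BC,X)=41/2
iteration 2: select BC,X (d=41/2, Q=-219); attach at lengths (59/4, 23/4); label the merged cluster BCX
  updated: d(BCX,K)=59/4, d(BCX,M)=127/4, d(BCX,Q)=89/4, d(BCX,T)=81/4
iteration 3: select BCX,T (d=81/4, Q=-247/2); attach at lengths (109/12, 67/6); label the merged cluster BCTX
  updated: d(BCTX,K)=43/4, d(BCTX,M)=49/4, d(BCTX,Q)=37/2
iteration 4: select BCTX,Q (d=37/2, Q=-48); attach at lengths (35/4, 39/4); label the merged cluster BCQTX
  updated: d(BCQTX,K)=25/8, d(BCQTX,M)=19/8
iteration 5: select BCQTX,K (d=25/8, Q=-15/2); attach at lengths (7/4, 11/8); label the merged cluster BCKQTX
  updated: d(BCKQTX,M)=5/8
iteration 6: select BCKQTX,M (d=5/8); attach at lengths (5/16, 5/16); label the merged cluster BCKMQTX
final tree: ((((((B:37/10,C:-17/10):59/4,X:23/4):109/12,T:67/6):35/4,Q:39/4):7/4,K:11/8):5/16,M:5/16)
total length: 65

((((((B:37/10,C:-17/10):59/4,X:23/4):109/12,T:67/6):35/4,Q:39/4):7/4,K:11/8):5/16,M:5/16)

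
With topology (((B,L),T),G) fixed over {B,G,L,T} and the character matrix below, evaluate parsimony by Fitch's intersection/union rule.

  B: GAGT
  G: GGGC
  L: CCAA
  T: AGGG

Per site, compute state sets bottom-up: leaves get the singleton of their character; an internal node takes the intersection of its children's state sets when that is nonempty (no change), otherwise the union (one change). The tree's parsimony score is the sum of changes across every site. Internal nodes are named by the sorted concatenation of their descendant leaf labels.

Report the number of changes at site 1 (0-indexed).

[col 0] BL: children B:{G}, L:{C} ∪→ {C,G}; cost 1
[col 0] BLT: children BL:{C,G}, T:{A} ∪→ {A,C,G}; cost 1
[col 0] BGLT: children BLT:{A,C,G}, G:{G} ∩→ {G}; cost 0
[col 1] BL: children B:{A}, L:{C} ∪→ {A,C}; cost 1
[col 1] BLT: children BL:{A,C}, T:{G} ∪→ {A,C,G}; cost 1
[col 1] BGLT: children BLT:{A,C,G}, G:{G} ∩→ {G}; cost 0
[col 2] BL: children B:{G}, L:{A} ∪→ {A,G}; cost 1
[col 2] BLT: children BL:{A,G}, T:{G} ∩→ {G}; cost 0
[col 2] BGLT: children BLT:{G}, G:{G} ∩→ {G}; cost 0
[col 3] BL: children B:{T}, L:{A} ∪→ {A,T}; cost 1
[col 3] BLT: children BL:{A,T}, T:{G} ∪→ {A,G,T}; cost 1
[col 3] BGLT: children BLT:{A,G,T}, G:{C} ∪→ {A,C,G,T}; cost 1
per-site changes: [2, 2, 1, 3]; total = 8

2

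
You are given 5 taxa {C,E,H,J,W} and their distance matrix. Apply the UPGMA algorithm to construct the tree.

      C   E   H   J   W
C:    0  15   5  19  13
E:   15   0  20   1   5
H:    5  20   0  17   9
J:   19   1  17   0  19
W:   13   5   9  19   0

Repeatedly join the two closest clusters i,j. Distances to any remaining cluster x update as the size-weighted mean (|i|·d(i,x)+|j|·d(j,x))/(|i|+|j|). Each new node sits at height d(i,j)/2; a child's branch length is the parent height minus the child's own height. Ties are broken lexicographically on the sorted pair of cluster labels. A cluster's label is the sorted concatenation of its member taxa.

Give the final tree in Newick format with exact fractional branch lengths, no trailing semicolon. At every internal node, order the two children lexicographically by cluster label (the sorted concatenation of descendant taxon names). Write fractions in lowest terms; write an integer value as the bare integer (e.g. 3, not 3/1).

(((C:5/2,H:5/2):3,W:11/2):29/12,(E:1/2,J:1/2):89/12)

1. join E+J (d=1) ⇒ EJ; edges |E|=1/2, |J|=1/2
  updated: d(C,EJ)=17, d(EJ,H)=37/2, d(EJ,W)=12
2. join C+H (d=5) ⇒ CH; edges |C|=5/2, |H|=5/2
  updated: d(CH,EJ)=71/4, d(CH,W)=11
3. join CH+W (d=11) ⇒ CHW; edges |CH|=3, |W|=11/2
  updated: d(CHW,EJ)=95/6
4. join CHW+EJ (d=95/6) ⇒ CEHJW; edges |CHW|=29/12, |EJ|=89/12
final tree: (((C:5/2,H:5/2):3,W:11/2):29/12,(E:1/2,J:1/2):89/12)
total length: 73/3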